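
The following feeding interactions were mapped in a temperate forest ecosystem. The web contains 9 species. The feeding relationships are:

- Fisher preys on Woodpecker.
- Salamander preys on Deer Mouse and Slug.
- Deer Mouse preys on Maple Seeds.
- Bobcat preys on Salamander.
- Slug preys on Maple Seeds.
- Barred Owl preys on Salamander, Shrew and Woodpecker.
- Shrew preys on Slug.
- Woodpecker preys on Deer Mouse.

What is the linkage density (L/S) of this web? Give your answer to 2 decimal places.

L/S = 1.22

There are L = 11 links among S = 9 species.
L/S = 11/9 = 1.2222 ≈ 1.22.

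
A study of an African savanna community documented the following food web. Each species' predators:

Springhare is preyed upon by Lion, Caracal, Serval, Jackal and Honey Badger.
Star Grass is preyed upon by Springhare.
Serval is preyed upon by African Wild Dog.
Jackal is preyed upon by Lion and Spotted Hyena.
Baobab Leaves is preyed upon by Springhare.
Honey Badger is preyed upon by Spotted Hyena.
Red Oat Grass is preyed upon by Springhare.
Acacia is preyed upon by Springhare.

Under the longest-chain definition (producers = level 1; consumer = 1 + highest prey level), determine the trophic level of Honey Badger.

Trophic level 3

Acacia is a producer → level 1.
Springhare eats Acacia (level 1); other prey at levels: Red Oat Grass 1, Star Grass 1, Baobab Leaves 1 → level 2.
Honey Badger eats Springhare → level 3.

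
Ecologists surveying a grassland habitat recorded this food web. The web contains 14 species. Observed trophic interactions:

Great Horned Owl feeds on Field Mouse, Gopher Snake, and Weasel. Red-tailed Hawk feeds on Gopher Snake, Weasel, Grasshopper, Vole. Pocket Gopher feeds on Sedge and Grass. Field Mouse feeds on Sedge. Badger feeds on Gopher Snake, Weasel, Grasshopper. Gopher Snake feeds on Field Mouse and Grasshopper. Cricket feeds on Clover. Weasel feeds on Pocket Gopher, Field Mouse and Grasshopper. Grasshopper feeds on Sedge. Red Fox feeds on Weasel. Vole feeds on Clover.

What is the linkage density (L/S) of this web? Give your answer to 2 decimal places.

There are L = 22 links among S = 14 species.
L/S = 22/14 = 1.5714 ≈ 1.57.

L/S = 1.57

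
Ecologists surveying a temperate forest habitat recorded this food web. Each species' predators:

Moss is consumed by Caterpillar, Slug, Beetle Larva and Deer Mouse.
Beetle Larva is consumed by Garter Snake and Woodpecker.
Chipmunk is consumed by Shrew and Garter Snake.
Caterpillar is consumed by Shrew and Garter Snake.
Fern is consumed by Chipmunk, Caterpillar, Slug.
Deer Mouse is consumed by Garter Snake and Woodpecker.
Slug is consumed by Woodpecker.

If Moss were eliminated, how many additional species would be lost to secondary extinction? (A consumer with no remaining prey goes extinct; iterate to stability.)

Remove Moss.
Round 1: Beetle Larva (all prey gone), Deer Mouse (all prey gone) → extinct.
No further losses. Total secondary extinctions: 2.

2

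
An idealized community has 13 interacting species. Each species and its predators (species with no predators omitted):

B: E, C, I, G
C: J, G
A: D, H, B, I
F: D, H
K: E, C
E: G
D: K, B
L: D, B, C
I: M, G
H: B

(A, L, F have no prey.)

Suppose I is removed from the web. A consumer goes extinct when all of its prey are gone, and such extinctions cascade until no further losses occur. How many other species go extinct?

Remove I.
Round 1: M (all prey gone) → extinct.
No further losses. Total secondary extinctions: 1.

1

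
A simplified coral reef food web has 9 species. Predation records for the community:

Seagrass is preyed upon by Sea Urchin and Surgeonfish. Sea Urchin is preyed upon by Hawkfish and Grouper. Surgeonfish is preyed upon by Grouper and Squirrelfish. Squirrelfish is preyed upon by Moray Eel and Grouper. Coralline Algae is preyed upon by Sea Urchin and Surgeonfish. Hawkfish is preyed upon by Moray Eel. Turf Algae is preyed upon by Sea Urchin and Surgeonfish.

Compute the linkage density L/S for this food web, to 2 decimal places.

L/S = 1.44

There are L = 13 links among S = 9 species.
L/S = 13/9 = 1.4444 ≈ 1.44.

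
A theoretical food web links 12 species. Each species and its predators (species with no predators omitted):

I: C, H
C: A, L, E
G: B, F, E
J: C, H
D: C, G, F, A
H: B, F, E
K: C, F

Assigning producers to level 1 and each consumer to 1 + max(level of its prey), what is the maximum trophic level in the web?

Producers (level 1): J, K, I, D.
J → C → L gives L level 3.
No species has a prey at level 3, so no species reaches level 4.

3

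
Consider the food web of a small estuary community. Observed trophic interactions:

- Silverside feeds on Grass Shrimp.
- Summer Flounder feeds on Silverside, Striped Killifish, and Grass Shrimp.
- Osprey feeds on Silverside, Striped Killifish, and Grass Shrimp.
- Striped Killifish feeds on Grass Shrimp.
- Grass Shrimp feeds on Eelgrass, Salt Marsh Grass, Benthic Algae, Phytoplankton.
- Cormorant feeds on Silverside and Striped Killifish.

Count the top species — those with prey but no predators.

3

Top species (has prey, but nothing eats it): Summer Flounder, Cormorant, Osprey.
Count: 3.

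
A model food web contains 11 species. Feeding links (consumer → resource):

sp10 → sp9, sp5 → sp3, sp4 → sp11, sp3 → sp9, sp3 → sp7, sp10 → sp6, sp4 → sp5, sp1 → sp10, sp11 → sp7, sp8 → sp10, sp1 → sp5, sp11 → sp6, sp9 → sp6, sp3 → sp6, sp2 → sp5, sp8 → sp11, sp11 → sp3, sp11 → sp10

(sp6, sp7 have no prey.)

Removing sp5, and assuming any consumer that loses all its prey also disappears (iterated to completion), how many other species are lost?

1

Remove sp5.
Round 1: sp2 (all prey gone) → extinct.
No further losses. Total secondary extinctions: 1.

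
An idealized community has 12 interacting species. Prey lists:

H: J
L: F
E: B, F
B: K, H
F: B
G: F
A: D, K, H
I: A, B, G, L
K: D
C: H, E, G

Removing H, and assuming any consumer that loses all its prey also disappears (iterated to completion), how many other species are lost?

Remove H.
Every predator of it retains at least one other prey: A still has D, K; B still has K; C still has E, G.
No consumer loses all prey, so no secondary extinctions occur.

0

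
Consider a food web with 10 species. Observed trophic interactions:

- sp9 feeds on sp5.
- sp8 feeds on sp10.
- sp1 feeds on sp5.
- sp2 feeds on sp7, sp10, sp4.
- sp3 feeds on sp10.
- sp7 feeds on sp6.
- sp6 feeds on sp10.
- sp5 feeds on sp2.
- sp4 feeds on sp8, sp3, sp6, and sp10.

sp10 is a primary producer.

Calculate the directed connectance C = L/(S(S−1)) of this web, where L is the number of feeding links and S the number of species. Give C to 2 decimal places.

The web has S = 10 species and L = 14 feeding links.
C = L / (S(S−1)) = 14 / 90 = 0.1556 ≈ 0.16.

C = 0.16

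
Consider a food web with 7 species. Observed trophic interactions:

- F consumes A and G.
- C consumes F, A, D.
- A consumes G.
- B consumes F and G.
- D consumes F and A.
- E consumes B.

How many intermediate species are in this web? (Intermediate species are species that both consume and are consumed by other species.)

Intermediate species (has both prey and predators): A, F, D, B.
Count: 4.

4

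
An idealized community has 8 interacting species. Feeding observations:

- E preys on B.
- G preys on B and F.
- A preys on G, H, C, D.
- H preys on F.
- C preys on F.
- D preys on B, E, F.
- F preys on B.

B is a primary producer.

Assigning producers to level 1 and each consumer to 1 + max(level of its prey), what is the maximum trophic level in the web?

4

Producers (level 1): B.
B → F → C → A gives A level 4.
No species has a prey at level 4, so no species reaches level 5.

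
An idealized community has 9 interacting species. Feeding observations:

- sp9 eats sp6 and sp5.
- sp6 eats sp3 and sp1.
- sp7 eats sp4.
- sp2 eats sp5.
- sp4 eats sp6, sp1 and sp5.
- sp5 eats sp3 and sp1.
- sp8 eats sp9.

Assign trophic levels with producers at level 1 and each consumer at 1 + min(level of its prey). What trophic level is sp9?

sp3 is a producer → level 1.
sp6 eats sp3 → level 2.
sp9 eats sp6 → level 3.
No prey of sp9 is below level 2, so 3 is the minimum.

Trophic level 3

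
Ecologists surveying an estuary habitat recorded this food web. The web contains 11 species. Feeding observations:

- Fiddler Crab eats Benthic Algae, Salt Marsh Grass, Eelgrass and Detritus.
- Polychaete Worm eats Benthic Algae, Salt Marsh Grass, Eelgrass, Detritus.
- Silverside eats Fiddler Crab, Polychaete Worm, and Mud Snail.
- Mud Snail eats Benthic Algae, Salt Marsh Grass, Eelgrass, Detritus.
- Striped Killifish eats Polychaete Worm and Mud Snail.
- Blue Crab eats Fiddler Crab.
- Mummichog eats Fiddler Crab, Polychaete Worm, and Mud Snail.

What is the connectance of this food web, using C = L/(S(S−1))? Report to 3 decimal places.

The web has S = 11 species and L = 21 feeding links.
C = L / (S(S−1)) = 21 / 110 = 0.1909 ≈ 0.191.

C = 0.191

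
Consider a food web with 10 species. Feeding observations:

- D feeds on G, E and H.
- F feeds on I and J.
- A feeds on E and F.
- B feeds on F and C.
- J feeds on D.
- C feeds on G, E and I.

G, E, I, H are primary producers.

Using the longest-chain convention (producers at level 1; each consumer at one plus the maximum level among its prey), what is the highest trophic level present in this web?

Producers (level 1): G, E, I, H.
G → D → J → F → A gives A level 5.
No species has a prey at level 5, so no species reaches level 6.

5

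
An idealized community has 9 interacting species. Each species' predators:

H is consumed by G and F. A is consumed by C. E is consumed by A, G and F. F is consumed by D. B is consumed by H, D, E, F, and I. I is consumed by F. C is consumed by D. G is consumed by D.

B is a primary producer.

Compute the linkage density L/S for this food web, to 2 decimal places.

There are L = 15 links among S = 9 species.
L/S = 15/9 = 1.6667 ≈ 1.67.

L/S = 1.67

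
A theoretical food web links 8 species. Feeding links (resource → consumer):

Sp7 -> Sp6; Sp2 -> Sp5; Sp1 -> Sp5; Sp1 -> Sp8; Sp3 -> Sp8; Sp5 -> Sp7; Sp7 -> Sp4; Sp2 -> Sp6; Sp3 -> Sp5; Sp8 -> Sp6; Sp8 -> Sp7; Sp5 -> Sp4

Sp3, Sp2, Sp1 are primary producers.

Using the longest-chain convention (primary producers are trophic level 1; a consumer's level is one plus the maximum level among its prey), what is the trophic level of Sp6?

Sp3 is a producer → level 1.
Sp8 eats Sp3 (level 1); other prey at levels: Sp1 1 → level 2.
Sp7 eats Sp8 (level 2); other prey at levels: Sp5 2 → level 3.
Sp6 eats Sp7 (level 3); other prey at levels: Sp2 1, Sp8 2 → level 4.

Trophic level 4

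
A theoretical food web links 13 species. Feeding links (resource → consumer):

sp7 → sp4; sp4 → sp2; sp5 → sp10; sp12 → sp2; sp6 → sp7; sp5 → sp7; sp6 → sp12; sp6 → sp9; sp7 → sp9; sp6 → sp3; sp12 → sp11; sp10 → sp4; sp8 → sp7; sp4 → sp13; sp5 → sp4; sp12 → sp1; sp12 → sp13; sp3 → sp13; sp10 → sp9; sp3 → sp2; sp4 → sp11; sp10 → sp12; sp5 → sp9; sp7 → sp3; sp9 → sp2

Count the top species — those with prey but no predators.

Top species (has prey, but nothing eats it): sp13, sp1, sp2, sp11.
Count: 4.

4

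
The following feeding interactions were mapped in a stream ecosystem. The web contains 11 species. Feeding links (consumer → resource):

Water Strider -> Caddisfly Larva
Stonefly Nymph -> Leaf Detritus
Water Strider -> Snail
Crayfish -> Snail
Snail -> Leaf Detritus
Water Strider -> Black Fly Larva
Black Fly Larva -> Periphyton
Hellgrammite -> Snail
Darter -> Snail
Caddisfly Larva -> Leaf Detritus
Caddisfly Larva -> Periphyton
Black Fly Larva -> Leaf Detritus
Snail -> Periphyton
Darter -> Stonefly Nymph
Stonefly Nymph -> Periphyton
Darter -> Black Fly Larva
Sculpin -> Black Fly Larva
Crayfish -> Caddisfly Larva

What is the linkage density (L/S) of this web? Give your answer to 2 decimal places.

L/S = 1.64

There are L = 18 links among S = 11 species.
L/S = 18/11 = 1.6364 ≈ 1.64.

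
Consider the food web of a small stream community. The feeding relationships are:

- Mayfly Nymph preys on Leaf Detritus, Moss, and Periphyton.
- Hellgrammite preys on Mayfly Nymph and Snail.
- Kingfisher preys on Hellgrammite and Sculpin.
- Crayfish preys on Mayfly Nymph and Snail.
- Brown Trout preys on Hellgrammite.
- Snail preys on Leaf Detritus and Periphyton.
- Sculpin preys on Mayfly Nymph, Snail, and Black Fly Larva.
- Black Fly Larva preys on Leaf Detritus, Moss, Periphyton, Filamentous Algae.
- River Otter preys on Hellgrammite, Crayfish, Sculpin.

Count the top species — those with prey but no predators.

Top species (has prey, but nothing eats it): River Otter, Kingfisher, Brown Trout.
Count: 3.

3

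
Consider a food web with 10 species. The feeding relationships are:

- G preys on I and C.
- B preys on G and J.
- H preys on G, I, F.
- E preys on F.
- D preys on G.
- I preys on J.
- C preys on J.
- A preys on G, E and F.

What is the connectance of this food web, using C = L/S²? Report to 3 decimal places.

The web has S = 10 species and L = 14 feeding links.
C = L / S² = 14 / 100 = 0.1400 ≈ 0.140.

C = 0.140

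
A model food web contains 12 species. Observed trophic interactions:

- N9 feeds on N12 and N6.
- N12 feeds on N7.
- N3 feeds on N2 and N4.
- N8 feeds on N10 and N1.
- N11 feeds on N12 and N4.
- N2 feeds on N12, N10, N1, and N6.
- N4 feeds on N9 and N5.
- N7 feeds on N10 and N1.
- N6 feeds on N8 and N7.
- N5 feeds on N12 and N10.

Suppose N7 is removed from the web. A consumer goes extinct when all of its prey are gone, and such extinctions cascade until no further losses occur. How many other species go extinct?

Remove N7.
Round 1: N12 (all prey gone) → extinct.
No further losses. Total secondary extinctions: 1.

1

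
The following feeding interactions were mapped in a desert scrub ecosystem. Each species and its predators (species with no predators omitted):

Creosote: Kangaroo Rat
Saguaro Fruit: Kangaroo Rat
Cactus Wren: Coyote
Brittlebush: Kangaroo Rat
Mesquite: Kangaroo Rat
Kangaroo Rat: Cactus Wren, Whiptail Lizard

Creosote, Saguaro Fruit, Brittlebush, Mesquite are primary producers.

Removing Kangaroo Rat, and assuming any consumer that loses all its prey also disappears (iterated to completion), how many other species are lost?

3

Remove Kangaroo Rat.
Round 1: Cactus Wren (all prey gone), Whiptail Lizard (all prey gone) → extinct.
Round 2: Coyote (all prey gone) → extinct.
No further losses. Total secondary extinctions: 3.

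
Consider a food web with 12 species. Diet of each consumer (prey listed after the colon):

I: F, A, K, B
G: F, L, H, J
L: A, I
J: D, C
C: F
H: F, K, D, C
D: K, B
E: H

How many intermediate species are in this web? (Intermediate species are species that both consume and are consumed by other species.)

Intermediate species (has both prey and predators): D, I, C, L, H, J.
Count: 6.

6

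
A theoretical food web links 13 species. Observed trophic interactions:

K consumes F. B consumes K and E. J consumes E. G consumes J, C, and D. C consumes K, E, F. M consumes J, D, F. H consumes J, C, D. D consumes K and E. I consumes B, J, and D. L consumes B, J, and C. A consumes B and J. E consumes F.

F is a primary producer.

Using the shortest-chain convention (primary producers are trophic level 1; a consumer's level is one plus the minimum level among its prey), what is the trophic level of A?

Trophic level 4

F is a producer → level 1.
K eats F → level 2.
B eats K → level 3.
A eats B → level 4.
No prey of A is below level 3, so 4 is the minimum.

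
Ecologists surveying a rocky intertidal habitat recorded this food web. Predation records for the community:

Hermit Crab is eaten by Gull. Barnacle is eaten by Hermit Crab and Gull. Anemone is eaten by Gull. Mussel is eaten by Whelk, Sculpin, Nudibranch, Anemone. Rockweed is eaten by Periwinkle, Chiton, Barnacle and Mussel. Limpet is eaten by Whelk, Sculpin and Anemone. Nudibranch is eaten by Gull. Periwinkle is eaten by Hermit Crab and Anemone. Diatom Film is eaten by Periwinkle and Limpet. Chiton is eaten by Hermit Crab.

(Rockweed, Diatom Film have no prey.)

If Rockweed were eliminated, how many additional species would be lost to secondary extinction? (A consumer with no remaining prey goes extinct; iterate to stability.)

Remove Rockweed.
Round 1: Mussel (all prey gone), Chiton (all prey gone), Barnacle (all prey gone) → extinct.
Round 2: Nudibranch (all prey gone) → extinct.
No further losses. Total secondary extinctions: 4.

4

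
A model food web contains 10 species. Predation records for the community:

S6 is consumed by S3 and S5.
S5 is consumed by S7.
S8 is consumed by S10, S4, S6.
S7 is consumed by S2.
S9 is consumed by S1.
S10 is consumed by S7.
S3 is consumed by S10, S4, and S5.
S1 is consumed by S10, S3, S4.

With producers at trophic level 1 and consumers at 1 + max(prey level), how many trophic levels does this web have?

6

Producers (level 1): S8, S9.
S9 → S1 → S3 → S5 → S7 → S2 gives S2 level 6.
No species has a prey at level 6, so no species reaches level 7.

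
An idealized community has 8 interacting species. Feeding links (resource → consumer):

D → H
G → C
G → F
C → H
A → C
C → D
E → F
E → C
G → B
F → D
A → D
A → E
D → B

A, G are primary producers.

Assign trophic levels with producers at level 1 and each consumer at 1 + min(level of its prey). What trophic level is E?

A is a producer → level 1.
E eats A → level 2.

Trophic level 2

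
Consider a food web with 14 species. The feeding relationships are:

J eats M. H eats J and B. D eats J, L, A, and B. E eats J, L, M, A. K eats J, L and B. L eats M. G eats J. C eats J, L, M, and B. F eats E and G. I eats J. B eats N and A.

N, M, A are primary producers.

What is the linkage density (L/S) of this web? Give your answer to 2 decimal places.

There are L = 25 links among S = 14 species.
L/S = 25/14 = 1.7857 ≈ 1.79.

L/S = 1.79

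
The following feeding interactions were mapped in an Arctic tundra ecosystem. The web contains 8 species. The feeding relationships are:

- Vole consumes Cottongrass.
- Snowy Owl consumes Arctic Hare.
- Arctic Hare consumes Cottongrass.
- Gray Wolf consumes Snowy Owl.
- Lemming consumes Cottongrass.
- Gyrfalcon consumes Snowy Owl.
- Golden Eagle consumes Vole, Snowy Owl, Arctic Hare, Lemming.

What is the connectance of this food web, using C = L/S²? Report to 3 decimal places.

The web has S = 8 species and L = 10 feeding links.
C = L / S² = 10 / 64 = 0.1562 ≈ 0.156.

C = 0.156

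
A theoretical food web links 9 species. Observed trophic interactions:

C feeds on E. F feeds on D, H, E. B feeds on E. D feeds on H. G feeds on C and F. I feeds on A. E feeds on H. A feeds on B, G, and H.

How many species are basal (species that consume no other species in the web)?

Basal species (no prey listed): H.
Count: 1.

1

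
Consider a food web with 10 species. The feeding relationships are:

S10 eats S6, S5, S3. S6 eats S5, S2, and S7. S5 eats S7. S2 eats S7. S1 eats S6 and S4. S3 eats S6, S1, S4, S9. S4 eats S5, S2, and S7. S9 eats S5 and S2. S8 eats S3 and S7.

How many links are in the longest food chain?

One longest chain: S7 → S5 → S6 → S1 → S3 → S8.
It has 6 species and 5 links.

5 links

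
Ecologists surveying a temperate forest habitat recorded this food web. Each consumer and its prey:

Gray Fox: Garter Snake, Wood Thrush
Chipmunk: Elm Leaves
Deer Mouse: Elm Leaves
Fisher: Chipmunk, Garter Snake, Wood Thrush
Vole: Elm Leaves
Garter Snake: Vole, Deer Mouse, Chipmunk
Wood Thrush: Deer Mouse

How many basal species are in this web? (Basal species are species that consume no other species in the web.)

Basal species (no prey listed): Elm Leaves.
Count: 1.

1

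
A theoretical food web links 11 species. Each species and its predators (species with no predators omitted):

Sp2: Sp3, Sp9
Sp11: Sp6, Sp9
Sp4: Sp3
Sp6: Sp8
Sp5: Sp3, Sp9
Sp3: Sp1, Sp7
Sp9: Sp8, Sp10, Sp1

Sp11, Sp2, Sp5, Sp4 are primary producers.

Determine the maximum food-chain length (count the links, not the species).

One longest chain: Sp11 → Sp6 → Sp8.
It has 3 species and 2 links.

2 links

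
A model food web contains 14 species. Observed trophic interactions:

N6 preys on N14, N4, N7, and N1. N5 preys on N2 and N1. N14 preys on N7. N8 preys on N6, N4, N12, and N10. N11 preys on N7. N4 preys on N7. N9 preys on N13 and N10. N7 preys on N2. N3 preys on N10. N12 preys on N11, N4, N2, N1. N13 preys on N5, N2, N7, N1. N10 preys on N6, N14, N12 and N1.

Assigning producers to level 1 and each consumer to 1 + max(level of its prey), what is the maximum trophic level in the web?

6

Producers (level 1): N2, N1.
N2 → N7 → N4 → N6 → N10 → N9 gives N9 level 6.
No species has a prey at level 6, so no species reaches level 7.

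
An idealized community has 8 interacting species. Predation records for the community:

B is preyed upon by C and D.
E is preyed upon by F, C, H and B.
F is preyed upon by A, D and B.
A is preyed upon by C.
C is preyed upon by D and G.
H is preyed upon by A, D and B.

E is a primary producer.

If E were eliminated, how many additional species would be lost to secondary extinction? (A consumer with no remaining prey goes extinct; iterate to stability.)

7

Remove E.
Round 1: H (all prey gone), F (all prey gone) → extinct.
Round 2: B (all prey gone), A (all prey gone) → extinct.
Round 3: C (all prey gone) → extinct.
Round 4: D (all prey gone), G (all prey gone) → extinct.
No further losses. Total secondary extinctions: 7.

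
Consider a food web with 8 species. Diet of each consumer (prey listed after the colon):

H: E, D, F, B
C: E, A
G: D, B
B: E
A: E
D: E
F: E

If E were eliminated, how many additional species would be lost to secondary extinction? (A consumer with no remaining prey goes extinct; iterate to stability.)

7

Remove E.
Round 1: D (all prey gone), F (all prey gone), B (all prey gone), A (all prey gone) → extinct.
Round 2: G (all prey gone), C (all prey gone), H (all prey gone) → extinct.
No further losses. Total secondary extinctions: 7.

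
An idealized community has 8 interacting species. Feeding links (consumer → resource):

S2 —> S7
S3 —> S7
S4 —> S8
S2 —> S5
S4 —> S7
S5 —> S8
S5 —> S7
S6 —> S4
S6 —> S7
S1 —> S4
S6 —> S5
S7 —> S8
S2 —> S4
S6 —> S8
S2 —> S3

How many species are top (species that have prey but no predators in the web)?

Top species (has prey, but nothing eats it): S1, S6, S2.
Count: 3.

3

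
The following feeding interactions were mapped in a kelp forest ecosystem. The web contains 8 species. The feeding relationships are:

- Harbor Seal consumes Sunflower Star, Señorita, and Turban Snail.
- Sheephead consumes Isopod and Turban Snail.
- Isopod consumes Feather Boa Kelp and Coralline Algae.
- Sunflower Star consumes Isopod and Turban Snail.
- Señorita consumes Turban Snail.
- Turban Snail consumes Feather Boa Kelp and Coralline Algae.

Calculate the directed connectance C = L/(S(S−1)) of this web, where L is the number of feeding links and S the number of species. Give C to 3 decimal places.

The web has S = 8 species and L = 12 feeding links.
C = L / (S(S−1)) = 12 / 56 = 0.2143 ≈ 0.214.

C = 0.214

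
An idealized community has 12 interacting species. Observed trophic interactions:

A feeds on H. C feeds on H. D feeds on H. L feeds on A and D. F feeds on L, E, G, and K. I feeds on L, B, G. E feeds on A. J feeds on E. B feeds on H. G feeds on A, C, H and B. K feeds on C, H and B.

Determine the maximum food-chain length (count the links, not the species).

One longest chain: H → A → E → J.
It has 4 species and 3 links.

3 links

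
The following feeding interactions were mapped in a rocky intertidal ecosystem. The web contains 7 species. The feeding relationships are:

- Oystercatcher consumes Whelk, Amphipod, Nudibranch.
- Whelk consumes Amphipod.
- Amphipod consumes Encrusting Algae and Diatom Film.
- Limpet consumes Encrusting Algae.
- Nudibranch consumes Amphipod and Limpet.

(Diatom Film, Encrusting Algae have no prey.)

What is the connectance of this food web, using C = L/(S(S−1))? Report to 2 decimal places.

C = 0.21

The web has S = 7 species and L = 9 feeding links.
C = L / (S(S−1)) = 9 / 42 = 0.2143 ≈ 0.21.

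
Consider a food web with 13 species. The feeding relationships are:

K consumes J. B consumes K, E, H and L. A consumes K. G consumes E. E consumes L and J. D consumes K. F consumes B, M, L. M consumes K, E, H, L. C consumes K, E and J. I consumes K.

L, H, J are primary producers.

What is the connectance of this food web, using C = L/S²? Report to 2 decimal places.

C = 0.12

The web has S = 13 species and L = 21 feeding links.
C = L / S² = 21 / 169 = 0.1243 ≈ 0.12.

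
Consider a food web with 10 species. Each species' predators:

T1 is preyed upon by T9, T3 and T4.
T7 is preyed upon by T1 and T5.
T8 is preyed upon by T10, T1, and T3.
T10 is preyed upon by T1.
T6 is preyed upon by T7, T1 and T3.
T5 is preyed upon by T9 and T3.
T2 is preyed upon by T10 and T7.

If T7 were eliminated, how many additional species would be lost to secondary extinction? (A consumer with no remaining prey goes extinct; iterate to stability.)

1

Remove T7.
Round 1: T5 (all prey gone) → extinct.
No further losses. Total secondary extinctions: 1.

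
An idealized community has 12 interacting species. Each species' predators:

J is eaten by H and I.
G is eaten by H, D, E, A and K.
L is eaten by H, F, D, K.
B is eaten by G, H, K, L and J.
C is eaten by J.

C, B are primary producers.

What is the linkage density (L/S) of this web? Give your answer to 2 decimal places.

L/S = 1.42

There are L = 17 links among S = 12 species.
L/S = 17/12 = 1.4167 ≈ 1.42.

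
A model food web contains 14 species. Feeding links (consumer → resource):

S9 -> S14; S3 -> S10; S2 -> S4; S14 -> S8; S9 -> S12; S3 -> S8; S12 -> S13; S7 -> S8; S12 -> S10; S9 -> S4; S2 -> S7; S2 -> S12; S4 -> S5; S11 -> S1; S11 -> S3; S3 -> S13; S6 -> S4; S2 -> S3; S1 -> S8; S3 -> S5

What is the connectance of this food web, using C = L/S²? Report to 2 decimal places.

C = 0.10

The web has S = 14 species and L = 20 feeding links.
C = L / S² = 20 / 196 = 0.1020 ≈ 0.10.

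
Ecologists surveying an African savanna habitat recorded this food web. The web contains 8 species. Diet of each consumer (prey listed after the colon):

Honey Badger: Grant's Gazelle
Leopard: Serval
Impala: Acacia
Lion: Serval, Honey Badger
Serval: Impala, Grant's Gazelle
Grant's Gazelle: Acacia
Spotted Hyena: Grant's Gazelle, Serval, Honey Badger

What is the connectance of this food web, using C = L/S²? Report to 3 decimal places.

The web has S = 8 species and L = 11 feeding links.
C = L / S² = 11 / 64 = 0.1719 ≈ 0.172.

C = 0.172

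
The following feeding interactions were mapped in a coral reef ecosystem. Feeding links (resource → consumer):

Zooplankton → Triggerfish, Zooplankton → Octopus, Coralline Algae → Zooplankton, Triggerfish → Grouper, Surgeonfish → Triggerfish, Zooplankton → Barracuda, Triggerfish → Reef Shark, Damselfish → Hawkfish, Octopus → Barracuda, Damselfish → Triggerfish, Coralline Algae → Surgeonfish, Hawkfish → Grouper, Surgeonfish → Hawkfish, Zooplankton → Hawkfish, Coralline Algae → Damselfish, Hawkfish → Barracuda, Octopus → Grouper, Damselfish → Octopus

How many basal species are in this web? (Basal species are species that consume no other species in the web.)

1

Basal species (no prey listed): Coralline Algae.
Count: 1.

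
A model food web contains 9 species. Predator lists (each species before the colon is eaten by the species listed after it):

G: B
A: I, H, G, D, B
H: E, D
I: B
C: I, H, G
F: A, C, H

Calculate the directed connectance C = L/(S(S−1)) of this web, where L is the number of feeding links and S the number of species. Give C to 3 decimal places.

C = 0.208

The web has S = 9 species and L = 15 feeding links.
C = L / (S(S−1)) = 15 / 72 = 0.2083 ≈ 0.208.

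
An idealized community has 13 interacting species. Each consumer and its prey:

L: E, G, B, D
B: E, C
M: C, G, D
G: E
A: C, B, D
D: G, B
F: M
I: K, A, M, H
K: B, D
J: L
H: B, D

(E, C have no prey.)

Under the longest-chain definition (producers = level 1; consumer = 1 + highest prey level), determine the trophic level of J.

Trophic level 5

E is a producer → level 1.
G eats E → level 2.
D eats G (level 2); other prey at levels: B 2 → level 3.
L eats D (level 3); other prey at levels: E 1, G 2, B 2 → level 4.
J eats L → level 5.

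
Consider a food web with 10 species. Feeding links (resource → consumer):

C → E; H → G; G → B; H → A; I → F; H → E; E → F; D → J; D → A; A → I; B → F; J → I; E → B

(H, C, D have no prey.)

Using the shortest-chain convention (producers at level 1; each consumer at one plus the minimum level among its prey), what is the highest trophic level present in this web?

Producers (level 1): H, C, D.
Following each consumer down to its lowest-level prey: D → J → I (levels 1 through 3).
All prey of I (J 2, A 2) are at level 2 or above, so I is at level 1 + 2 = 3.
Every consumer has at least one prey at level 2 or below, so none exceeds level 3.

3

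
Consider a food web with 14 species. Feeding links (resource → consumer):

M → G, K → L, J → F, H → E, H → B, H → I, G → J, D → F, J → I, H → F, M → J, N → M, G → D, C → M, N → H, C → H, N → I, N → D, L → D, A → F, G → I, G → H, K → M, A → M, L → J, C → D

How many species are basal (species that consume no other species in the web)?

Basal species (no prey listed): A, C, N, K.
Count: 4.

4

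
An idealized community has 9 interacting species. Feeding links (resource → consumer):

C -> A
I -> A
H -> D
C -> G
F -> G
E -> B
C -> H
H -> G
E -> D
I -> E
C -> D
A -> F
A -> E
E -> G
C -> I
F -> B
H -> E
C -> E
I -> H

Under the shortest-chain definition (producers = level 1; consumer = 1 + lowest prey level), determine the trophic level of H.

C is a producer → level 1.
H eats C → level 2.

Trophic level 2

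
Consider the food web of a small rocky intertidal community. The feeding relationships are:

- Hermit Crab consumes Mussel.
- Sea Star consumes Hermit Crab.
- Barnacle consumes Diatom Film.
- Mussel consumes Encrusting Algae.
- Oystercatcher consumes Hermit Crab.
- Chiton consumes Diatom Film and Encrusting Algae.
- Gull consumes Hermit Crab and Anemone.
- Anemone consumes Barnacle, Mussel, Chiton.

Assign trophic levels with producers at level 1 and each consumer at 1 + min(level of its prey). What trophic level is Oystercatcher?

Trophic level 4

Encrusting Algae is a producer → level 1.
Mussel eats Encrusting Algae → level 2.
Hermit Crab eats Mussel → level 3.
Oystercatcher eats Hermit Crab → level 4.
No prey of Oystercatcher is below level 3, so 4 is the minimum.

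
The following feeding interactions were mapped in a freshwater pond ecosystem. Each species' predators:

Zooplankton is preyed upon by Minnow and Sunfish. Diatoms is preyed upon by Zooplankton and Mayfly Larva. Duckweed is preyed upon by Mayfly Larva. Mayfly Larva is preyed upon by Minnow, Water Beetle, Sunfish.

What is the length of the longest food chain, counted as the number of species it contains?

3 species

One longest chain: Diatoms → Mayfly Larva → Water Beetle.
It has 3 species and 2 links.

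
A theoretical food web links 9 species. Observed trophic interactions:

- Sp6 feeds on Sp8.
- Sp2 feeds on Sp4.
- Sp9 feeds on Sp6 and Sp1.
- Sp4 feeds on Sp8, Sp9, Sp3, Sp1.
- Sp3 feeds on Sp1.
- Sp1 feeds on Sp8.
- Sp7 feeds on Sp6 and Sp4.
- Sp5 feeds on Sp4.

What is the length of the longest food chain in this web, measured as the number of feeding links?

One longest chain: Sp8 → Sp1 → Sp9 → Sp4 → Sp5.
It has 5 species and 4 links.

4 links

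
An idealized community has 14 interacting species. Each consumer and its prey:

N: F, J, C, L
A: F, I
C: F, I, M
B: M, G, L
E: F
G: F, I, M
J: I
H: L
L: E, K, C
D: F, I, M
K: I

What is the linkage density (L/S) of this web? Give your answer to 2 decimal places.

L/S = 1.79

There are L = 25 links among S = 14 species.
L/S = 25/14 = 1.7857 ≈ 1.79.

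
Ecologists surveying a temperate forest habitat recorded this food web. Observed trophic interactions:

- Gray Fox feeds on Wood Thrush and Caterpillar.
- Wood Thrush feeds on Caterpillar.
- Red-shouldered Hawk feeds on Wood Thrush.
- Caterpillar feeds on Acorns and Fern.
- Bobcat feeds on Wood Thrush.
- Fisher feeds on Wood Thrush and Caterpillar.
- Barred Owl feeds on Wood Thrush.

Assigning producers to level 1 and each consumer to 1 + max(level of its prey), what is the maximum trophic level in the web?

Producers (level 1): Fern, Acorns.
Fern → Caterpillar → Wood Thrush → Bobcat gives Bobcat level 4.
No species has a prey at level 4, so no species reaches level 5.

4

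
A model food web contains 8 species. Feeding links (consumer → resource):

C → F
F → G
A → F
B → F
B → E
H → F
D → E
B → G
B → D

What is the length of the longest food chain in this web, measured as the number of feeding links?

2 links

One longest chain: G → F → A.
It has 3 species and 2 links.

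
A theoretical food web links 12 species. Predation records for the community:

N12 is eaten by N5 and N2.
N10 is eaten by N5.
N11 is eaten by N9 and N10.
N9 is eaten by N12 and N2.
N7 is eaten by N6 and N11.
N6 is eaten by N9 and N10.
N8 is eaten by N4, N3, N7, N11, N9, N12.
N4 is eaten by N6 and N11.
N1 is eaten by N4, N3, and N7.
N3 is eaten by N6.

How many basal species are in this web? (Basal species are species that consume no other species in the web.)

Basal species (no prey listed): N8, N1.
Count: 2.

2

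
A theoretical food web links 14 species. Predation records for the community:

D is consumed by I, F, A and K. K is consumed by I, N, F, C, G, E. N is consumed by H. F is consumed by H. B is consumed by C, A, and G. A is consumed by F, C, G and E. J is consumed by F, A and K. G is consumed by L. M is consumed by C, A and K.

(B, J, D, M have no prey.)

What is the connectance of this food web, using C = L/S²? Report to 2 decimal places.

C = 0.13

The web has S = 14 species and L = 26 feeding links.
C = L / S² = 26 / 196 = 0.1327 ≈ 0.13.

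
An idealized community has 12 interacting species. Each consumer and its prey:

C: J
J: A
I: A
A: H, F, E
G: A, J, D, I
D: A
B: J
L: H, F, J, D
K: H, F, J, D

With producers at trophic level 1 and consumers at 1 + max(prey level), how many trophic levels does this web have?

Producers (level 1): H, F, E.
H → A → J → C gives C level 4.
No species has a prey at level 4, so no species reaches level 5.

4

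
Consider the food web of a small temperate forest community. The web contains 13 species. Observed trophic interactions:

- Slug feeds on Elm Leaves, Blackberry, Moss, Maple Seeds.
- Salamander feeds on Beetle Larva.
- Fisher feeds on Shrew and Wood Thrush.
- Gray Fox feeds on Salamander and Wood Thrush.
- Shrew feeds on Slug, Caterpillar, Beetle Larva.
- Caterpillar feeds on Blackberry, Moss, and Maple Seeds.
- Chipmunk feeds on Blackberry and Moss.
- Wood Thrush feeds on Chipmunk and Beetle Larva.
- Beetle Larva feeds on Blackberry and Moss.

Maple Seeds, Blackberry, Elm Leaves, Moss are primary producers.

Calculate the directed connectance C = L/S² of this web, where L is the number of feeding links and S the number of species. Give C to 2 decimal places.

C = 0.12

The web has S = 13 species and L = 21 feeding links.
C = L / S² = 21 / 169 = 0.1243 ≈ 0.12.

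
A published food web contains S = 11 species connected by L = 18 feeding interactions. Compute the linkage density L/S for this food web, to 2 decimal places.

L/S = 1.64

There are L = 18 links among S = 11 species.
L/S = 18/11 = 1.6364 ≈ 1.64.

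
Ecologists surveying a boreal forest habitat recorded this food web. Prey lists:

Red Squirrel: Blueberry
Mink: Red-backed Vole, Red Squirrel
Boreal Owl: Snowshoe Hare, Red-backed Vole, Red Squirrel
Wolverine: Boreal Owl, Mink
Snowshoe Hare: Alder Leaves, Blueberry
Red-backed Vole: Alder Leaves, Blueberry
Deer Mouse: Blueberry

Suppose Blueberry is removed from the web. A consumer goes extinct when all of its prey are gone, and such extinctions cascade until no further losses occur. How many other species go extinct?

Remove Blueberry.
Round 1: Deer Mouse (all prey gone), Red Squirrel (all prey gone) → extinct.
No further losses. Total secondary extinctions: 2.

2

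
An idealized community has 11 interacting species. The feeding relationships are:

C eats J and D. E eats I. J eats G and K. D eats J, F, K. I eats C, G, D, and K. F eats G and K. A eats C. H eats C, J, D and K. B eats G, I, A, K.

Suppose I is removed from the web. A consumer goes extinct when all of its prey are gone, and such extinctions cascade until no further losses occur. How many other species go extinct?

1

Remove I.
Round 1: E (all prey gone) → extinct.
No further losses. Total secondary extinctions: 1.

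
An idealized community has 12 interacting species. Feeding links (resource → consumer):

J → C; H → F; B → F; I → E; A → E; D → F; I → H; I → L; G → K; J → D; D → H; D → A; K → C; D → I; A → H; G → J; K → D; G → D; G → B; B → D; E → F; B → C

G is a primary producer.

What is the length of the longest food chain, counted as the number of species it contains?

6 species

One longest chain: G → K → D → I → E → F.
It has 6 species and 5 links.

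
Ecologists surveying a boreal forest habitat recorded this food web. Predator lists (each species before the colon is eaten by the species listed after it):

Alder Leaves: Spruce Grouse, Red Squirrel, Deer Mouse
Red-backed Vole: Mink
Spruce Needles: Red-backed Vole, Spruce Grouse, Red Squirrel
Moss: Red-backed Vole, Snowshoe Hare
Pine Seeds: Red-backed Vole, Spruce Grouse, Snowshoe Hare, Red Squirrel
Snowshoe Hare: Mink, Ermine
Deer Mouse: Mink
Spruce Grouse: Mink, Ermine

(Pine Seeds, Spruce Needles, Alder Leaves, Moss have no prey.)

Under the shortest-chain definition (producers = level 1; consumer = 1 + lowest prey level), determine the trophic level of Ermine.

Pine Seeds is a producer → level 1.
Spruce Grouse eats Pine Seeds → level 2.
Ermine eats Spruce Grouse → level 3.
No prey of Ermine is below level 2, so 3 is the minimum.

Trophic level 3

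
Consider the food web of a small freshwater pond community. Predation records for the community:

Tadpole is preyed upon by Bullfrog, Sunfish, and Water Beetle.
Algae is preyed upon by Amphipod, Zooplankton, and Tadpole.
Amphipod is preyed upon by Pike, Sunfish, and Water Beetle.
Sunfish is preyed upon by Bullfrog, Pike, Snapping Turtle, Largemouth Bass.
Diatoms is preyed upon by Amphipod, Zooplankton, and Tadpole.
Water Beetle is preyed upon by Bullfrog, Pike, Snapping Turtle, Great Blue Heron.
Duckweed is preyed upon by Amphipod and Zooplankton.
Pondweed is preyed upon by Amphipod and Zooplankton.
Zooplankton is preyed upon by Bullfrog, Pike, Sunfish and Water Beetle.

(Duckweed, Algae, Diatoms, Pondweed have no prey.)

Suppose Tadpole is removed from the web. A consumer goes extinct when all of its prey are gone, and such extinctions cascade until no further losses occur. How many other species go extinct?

Remove Tadpole.
Every predator of it retains at least one other prey: Water Beetle still has Amphipod, Zooplankton; Sunfish still has Amphipod, Zooplankton; Bullfrog still has Zooplankton, Water Beetle, Sunfish.
No consumer loses all prey, so no secondary extinctions occur.

0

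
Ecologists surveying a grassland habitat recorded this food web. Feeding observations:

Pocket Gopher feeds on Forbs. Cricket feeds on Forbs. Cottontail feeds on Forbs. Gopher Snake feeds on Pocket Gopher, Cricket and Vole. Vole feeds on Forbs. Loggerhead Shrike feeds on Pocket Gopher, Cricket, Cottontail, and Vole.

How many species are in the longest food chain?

One longest chain: Forbs → Vole → Gopher Snake.
It has 3 species and 2 links.

3 species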